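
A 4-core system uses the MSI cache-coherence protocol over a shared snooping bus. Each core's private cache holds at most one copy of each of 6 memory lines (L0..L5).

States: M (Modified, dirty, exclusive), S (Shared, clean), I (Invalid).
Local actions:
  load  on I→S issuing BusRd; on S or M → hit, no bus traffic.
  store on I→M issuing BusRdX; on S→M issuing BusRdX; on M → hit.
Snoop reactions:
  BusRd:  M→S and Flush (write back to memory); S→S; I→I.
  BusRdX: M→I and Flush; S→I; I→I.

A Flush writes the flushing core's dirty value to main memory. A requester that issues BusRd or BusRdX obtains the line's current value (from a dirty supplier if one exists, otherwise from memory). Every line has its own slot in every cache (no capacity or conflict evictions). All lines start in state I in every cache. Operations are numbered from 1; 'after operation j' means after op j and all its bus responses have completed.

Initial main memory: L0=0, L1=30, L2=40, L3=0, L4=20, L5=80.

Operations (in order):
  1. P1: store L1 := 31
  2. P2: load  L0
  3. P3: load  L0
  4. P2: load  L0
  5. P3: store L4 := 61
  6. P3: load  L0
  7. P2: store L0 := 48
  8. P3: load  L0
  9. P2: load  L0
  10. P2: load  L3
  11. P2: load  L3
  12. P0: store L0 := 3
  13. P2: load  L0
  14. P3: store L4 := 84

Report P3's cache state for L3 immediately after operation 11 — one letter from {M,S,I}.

state = I

  op1 P1: store L1 := 31 → I/M/I/I on L1; bus BusRdX; mem=30
  op2 P2: load  L0 → I/I/S/I on L0; bus BusRd; mem=0
  op3 P3: load  L0 → I/I/S/S on L0; bus BusRd; mem=0
  op4 P2: load  L0 → I/I/S/S on L0; bus (none); mem=0
  op5 P3: store L4 := 61 → I/I/I/M on L4; bus BusRdX; mem=20
  op6 P3: load  L0 → I/I/S/S on L0; bus (none); mem=0
  op7 P2: store L0 := 48 → I/I/M/I on L0; bus BusRdX; mem=0
  op8 P3: load  L0 → I/I/S/S on L0; bus BusRd Flush; mem=48
  op9 P2: load  L0 → I/I/S/S on L0; bus (none); mem=48
  op10 P2: load  L3 → I/I/S/I on L3; bus BusRd; mem=0
  op11 P2: load  L3 → I/I/S/I on L3; bus (none); mem=0
  op12 P0: store L0 := 3 → M/I/I/I on L0; bus BusRdX; mem=48
  op13 P2: load  L0 → S/I/S/I on L0; bus BusRd Flush; mem=3
  op14 P3: store L4 := 84 → I/I/I/M on L4; bus (none); mem=20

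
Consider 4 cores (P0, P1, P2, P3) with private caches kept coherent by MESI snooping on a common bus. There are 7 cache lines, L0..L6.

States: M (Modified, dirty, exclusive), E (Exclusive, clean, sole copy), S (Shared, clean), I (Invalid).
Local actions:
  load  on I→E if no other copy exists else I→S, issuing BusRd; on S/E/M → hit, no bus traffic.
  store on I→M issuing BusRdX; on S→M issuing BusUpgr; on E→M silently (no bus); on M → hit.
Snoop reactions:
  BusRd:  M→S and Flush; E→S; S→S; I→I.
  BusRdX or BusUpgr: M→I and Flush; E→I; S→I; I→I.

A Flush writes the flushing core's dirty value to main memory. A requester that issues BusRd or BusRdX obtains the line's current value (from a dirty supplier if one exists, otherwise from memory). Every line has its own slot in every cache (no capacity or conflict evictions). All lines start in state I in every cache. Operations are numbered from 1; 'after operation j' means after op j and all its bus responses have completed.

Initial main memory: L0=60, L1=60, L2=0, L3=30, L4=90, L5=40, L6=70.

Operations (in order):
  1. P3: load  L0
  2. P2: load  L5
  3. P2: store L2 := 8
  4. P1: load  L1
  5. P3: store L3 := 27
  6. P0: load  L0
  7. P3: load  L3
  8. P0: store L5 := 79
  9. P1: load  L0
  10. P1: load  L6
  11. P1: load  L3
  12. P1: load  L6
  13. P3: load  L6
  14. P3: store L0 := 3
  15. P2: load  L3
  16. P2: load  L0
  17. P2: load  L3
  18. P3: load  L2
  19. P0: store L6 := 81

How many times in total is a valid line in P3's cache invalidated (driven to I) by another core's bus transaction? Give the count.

step 1: P3: load  L0  ⟶  IIIE  (L0)  txn=BusRd  M[L0]=60
step 2: P2: load  L5  ⟶  IIEI  (L5)  txn=BusRd  M[L5]=40
step 3: P2: store L2 := 8  ⟶  IIMI  (L2)  txn=BusRdX  M[L2]=0
step 4: P1: load  L1  ⟶  IEII  (L1)  txn=BusRd  M[L1]=60
step 5: P3: store L3 := 27  ⟶  IIIM  (L3)  txn=BusRdX  M[L3]=30
step 6: P0: load  L0  ⟶  SIIS  (L0)  txn=BusRd  M[L0]=60
step 7: P3: load  L3  ⟶  IIIM  (L3)  txn=∅  M[L3]=30
step 8: P0: store L5 := 79  ⟶  MIII  (L5)  txn=BusRdX  M[L5]=40
step 9: P1: load  L0  ⟶  SSIS  (L0)  txn=BusRd  M[L0]=60
step 10: P1: load  L6  ⟶  IEII  (L6)  txn=BusRd  M[L6]=70
step 11: P1: load  L3  ⟶  ISIS  (L3)  txn=BusRd+Flush  M[L3]=27
step 12: P1: load  L6  ⟶  IEII  (L6)  txn=∅  M[L6]=70
step 13: P3: load  L6  ⟶  ISIS  (L6)  txn=BusRd  M[L6]=70
step 14: P3: store L0 := 3  ⟶  IIIM  (L0)  txn=BusUpgr  M[L0]=60
step 15: P2: load  L3  ⟶  ISSS  (L3)  txn=BusRd  M[L3]=27
step 16: P2: load  L0  ⟶  IISS  (L0)  txn=BusRd+Flush  M[L0]=3
step 17: P2: load  L3  ⟶  ISSS  (L3)  txn=∅  M[L3]=27
step 18: P3: load  L2  ⟶  IISS  (L2)  txn=BusRd+Flush  M[L2]=8
step 19: P0: store L6 := 81  ⟶  MIII  (L6)  txn=BusRdX  M[L6]=70

invalidations = 1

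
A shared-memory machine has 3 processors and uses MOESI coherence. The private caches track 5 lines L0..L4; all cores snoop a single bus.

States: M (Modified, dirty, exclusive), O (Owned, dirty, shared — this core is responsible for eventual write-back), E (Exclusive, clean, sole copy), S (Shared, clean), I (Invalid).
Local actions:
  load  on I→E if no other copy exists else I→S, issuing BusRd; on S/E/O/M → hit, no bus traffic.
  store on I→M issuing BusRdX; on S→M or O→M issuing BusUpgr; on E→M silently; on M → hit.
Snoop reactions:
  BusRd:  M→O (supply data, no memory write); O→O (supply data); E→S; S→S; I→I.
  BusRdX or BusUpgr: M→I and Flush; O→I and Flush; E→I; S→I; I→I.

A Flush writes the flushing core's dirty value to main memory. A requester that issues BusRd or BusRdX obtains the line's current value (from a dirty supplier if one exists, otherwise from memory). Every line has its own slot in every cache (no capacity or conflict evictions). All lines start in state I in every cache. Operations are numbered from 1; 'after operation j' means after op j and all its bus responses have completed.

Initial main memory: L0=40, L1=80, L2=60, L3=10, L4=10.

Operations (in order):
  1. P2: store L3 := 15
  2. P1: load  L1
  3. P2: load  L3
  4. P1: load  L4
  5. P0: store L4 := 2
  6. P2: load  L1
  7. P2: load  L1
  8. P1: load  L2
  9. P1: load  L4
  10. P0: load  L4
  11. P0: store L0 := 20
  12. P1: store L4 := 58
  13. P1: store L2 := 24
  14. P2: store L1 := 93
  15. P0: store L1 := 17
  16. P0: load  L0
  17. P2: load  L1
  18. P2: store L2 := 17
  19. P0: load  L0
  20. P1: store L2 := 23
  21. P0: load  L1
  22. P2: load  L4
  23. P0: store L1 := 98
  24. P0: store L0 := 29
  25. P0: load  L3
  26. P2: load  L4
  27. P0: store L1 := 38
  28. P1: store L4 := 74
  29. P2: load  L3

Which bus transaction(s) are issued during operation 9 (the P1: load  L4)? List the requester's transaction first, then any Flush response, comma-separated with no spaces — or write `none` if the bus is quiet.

  op1 P2: store L3 := 15 → I/I/M on L3; bus BusRdX; mem=10
  op2 P1: load  L1 → I/E/I on L1; bus BusRd; mem=80
  op3 P2: load  L3 → I/I/M on L3; bus (none); mem=10
  op4 P1: load  L4 → I/E/I on L4; bus BusRd; mem=10
  op5 P0: store L4 := 2 → M/I/I on L4; bus BusRdX; mem=10
  op6 P2: load  L1 → I/S/S on L1; bus BusRd; mem=80
  op7 P2: load  L1 → I/S/S on L1; bus (none); mem=80
  op8 P1: load  L2 → I/E/I on L2; bus BusRd; mem=60
  op9 P1: load  L4 → O/S/I on L4; bus BusRd; mem=10
  op10 P0: load  L4 → O/S/I on L4; bus (none); mem=10
  op11 P0: store L0 := 20 → M/I/I on L0; bus BusRdX; mem=40
  op12 P1: store L4 := 58 → I/M/I on L4; bus BusUpgr Flush; mem=2
  op13 P1: store L2 := 24 → I/M/I on L2; bus (none); mem=60
  op14 P2: store L1 := 93 → I/I/M on L1; bus BusUpgr; mem=80
  op15 P0: store L1 := 17 → M/I/I on L1; bus BusRdX Flush; mem=93
  op16 P0: load  L0 → M/I/I on L0; bus (none); mem=40
  op17 P2: load  L1 → O/I/S on L1; bus BusRd; mem=93
  op18 P2: store L2 := 17 → I/I/M on L2; bus BusRdX Flush; mem=24
  op19 P0: load  L0 → M/I/I on L0; bus (none); mem=40
  op20 P1: store L2 := 23 → I/M/I on L2; bus BusRdX Flush; mem=17
  op21 P0: load  L1 → O/I/S on L1; bus (none); mem=93
  op22 P2: load  L4 → I/O/S on L4; bus BusRd; mem=2
  op23 P0: store L1 := 98 → M/I/I on L1; bus BusUpgr; mem=93
  op24 P0: store L0 := 29 → M/I/I on L0; bus (none); mem=40
  op25 P0: load  L3 → S/I/O on L3; bus BusRd; mem=10
  op26 P2: load  L4 → I/O/S on L4; bus (none); mem=2
  op27 P0: store L1 := 38 → M/I/I on L1; bus (none); mem=93
  op28 P1: store L4 := 74 → I/M/I on L4; bus BusUpgr; mem=2
  op29 P2: load  L3 → S/I/O on L3; bus (none); mem=10

bus = BusRd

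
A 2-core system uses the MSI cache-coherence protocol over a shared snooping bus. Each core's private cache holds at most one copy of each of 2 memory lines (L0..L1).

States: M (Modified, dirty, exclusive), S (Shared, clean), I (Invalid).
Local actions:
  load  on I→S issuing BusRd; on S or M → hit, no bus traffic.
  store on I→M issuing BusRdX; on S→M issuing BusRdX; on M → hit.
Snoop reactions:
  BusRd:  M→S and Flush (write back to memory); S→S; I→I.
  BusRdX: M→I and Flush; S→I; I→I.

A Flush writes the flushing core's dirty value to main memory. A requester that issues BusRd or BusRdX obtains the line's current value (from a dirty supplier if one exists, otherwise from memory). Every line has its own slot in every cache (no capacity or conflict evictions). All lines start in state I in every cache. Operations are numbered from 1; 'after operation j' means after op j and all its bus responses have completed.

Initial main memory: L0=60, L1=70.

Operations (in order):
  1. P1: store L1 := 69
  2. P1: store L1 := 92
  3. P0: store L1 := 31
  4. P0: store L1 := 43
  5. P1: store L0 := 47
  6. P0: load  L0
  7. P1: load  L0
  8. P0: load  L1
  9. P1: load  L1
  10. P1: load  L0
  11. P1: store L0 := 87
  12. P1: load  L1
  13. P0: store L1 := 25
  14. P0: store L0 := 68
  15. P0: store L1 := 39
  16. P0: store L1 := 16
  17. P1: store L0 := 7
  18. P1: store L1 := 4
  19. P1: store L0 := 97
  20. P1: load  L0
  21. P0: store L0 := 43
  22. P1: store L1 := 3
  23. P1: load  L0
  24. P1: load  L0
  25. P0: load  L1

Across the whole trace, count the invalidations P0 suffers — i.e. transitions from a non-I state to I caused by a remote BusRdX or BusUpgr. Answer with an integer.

step 1: P1: store L1 := 69  ⟶  IM  (L1)  txn=BusRdX  M[L1]=70
step 2: P1: store L1 := 92  ⟶  IM  (L1)  txn=∅  M[L1]=70
step 3: P0: store L1 := 31  ⟶  MI  (L1)  txn=BusRdX+Flush  M[L1]=92
step 4: P0: store L1 := 43  ⟶  MI  (L1)  txn=∅  M[L1]=92
step 5: P1: store L0 := 47  ⟶  IM  (L0)  txn=BusRdX  M[L0]=60
step 6: P0: load  L0  ⟶  SS  (L0)  txn=BusRd+Flush  M[L0]=47
step 7: P1: load  L0  ⟶  SS  (L0)  txn=∅  M[L0]=47
step 8: P0: load  L1  ⟶  MI  (L1)  txn=∅  M[L1]=92
step 9: P1: load  L1  ⟶  SS  (L1)  txn=BusRd+Flush  M[L1]=43
step 10: P1: load  L0  ⟶  SS  (L0)  txn=∅  M[L0]=47
step 11: P1: store L0 := 87  ⟶  IM  (L0)  txn=BusRdX  M[L0]=47
step 12: P1: load  L1  ⟶  SS  (L1)  txn=∅  M[L1]=43
step 13: P0: store L1 := 25  ⟶  MI  (L1)  txn=BusRdX  M[L1]=43
step 14: P0: store L0 := 68  ⟶  MI  (L0)  txn=BusRdX+Flush  M[L0]=87
step 15: P0: store L1 := 39  ⟶  MI  (L1)  txn=∅  M[L1]=43
step 16: P0: store L1 := 16  ⟶  MI  (L1)  txn=∅  M[L1]=43
step 17: P1: store L0 := 7  ⟶  IM  (L0)  txn=BusRdX+Flush  M[L0]=68
step 18: P1: store L1 := 4  ⟶  IM  (L1)  txn=BusRdX+Flush  M[L1]=16
step 19: P1: store L0 := 97  ⟶  IM  (L0)  txn=∅  M[L0]=68
step 20: P1: load  L0  ⟶  IM  (L0)  txn=∅  M[L0]=68
step 21: P0: store L0 := 43  ⟶  MI  (L0)  txn=BusRdX+Flush  M[L0]=97
step 22: P1: store L1 := 3  ⟶  IM  (L1)  txn=∅  M[L1]=16
step 23: P1: load  L0  ⟶  SS  (L0)  txn=BusRd+Flush  M[L0]=43
step 24: P1: load  L0  ⟶  SS  (L0)  txn=∅  M[L0]=43
step 25: P0: load  L1  ⟶  SS  (L1)  txn=BusRd+Flush  M[L1]=3

invalidations = 3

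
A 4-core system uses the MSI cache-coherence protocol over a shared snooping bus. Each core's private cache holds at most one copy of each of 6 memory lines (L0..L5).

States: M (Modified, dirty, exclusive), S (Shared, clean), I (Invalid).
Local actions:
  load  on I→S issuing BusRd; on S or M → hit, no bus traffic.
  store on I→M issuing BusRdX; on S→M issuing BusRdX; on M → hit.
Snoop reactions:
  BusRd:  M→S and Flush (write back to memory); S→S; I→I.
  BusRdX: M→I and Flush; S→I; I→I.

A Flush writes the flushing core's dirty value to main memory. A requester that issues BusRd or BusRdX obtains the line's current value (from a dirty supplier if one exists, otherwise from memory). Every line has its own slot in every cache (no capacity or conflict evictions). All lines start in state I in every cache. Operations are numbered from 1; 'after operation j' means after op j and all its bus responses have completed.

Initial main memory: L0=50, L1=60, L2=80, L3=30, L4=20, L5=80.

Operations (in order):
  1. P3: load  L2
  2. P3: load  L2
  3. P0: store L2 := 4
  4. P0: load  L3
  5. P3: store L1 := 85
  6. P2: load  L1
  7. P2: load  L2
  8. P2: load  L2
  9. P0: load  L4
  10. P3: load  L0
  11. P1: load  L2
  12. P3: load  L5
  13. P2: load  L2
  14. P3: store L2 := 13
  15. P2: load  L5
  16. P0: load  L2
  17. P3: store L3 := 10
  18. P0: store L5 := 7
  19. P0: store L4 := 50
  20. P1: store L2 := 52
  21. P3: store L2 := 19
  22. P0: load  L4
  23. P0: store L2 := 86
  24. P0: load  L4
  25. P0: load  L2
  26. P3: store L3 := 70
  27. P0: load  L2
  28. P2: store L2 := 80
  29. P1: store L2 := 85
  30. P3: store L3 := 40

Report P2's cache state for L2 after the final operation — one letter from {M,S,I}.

1. P3: load  L2  bus=[BusRd]  L2: P0=I P1=I P2=I P3=S  mem[L2]=80
2. P3: load  L2  bus=[-]  L2: P0=I P1=I P2=I P3=S  mem[L2]=80
3. P0: store L2 := 4  bus=[BusRdX]  L2: P0=M P1=I P2=I P3=I  mem[L2]=80
4. P0: load  L3  bus=[BusRd]  L3: P0=S P1=I P2=I P3=I  mem[L3]=30
5. P3: store L1 := 85  bus=[BusRdX]  L1: P0=I P1=I P2=I P3=M  mem[L1]=60
6. P2: load  L1  bus=[BusRd,Flush]  L1: P0=I P1=I P2=S P3=S  mem[L1]=85
7. P2: load  L2  bus=[BusRd,Flush]  L2: P0=S P1=I P2=S P3=I  mem[L2]=4
8. P2: load  L2  bus=[-]  L2: P0=S P1=I P2=S P3=I  mem[L2]=4
9. P0: load  L4  bus=[BusRd]  L4: P0=S P1=I P2=I P3=I  mem[L4]=20
10. P3: load  L0  bus=[BusRd]  L0: P0=I P1=I P2=I P3=S  mem[L0]=50
11. P1: load  L2  bus=[BusRd]  L2: P0=S P1=S P2=S P3=I  mem[L2]=4
12. P3: load  L5  bus=[BusRd]  L5: P0=I P1=I P2=I P3=S  mem[L5]=80
13. P2: load  L2  bus=[-]  L2: P0=S P1=S P2=S P3=I  mem[L2]=4
14. P3: store L2 := 13  bus=[BusRdX]  L2: P0=I P1=I P2=I P3=M  mem[L2]=4
15. P2: load  L5  bus=[BusRd]  L5: P0=I P1=I P2=S P3=S  mem[L5]=80
16. P0: load  L2  bus=[BusRd,Flush]  L2: P0=S P1=I P2=I P3=S  mem[L2]=13
17. P3: store L3 := 10  bus=[BusRdX]  L3: P0=I P1=I P2=I P3=M  mem[L3]=30
18. P0: store L5 := 7  bus=[BusRdX]  L5: P0=M P1=I P2=I P3=I  mem[L5]=80
19. P0: store L4 := 50  bus=[BusRdX]  L4: P0=M P1=I P2=I P3=I  mem[L4]=20
20. P1: store L2 := 52  bus=[BusRdX]  L2: P0=I P1=M P2=I P3=I  mem[L2]=13
21. P3: store L2 := 19  bus=[BusRdX,Flush]  L2: P0=I P1=I P2=I P3=M  mem[L2]=52
22. P0: load  L4  bus=[-]  L4: P0=M P1=I P2=I P3=I  mem[L4]=20
23. P0: store L2 := 86  bus=[BusRdX,Flush]  L2: P0=M P1=I P2=I P3=I  mem[L2]=19
24. P0: load  L4  bus=[-]  L4: P0=M P1=I P2=I P3=I  mem[L4]=20
25. P0: load  L2  bus=[-]  L2: P0=M P1=I P2=I P3=I  mem[L2]=19
26. P3: store L3 := 70  bus=[-]  L3: P0=I P1=I P2=I P3=M  mem[L3]=30
27. P0: load  L2  bus=[-]  L2: P0=M P1=I P2=I P3=I  mem[L2]=19
28. P2: store L2 := 80  bus=[BusRdX,Flush]  L2: P0=I P1=I P2=M P3=I  mem[L2]=86
29. P1: store L2 := 85  bus=[BusRdX,Flush]  L2: P0=I P1=M P2=I P3=I  mem[L2]=80
30. P3: store L3 := 40  bus=[-]  L3: P0=I P1=I P2=I P3=M  mem[L3]=30

state = I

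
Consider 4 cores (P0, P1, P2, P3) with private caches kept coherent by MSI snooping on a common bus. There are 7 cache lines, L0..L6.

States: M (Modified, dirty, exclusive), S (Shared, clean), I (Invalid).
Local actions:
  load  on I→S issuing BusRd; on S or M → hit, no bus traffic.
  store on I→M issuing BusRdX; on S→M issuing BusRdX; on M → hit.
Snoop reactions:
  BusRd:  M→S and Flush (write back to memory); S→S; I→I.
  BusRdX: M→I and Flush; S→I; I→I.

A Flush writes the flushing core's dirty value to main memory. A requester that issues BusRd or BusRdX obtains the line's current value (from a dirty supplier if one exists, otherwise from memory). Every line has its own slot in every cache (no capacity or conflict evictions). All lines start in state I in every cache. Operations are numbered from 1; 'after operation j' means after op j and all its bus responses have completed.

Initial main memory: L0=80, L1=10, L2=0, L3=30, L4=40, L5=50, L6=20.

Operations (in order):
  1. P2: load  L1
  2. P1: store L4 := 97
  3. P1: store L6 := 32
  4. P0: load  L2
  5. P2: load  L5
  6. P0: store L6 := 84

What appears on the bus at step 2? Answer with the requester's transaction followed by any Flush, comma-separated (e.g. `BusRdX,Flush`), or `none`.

1. P2: load  L1  bus=[BusRd]  L1: P0=I P1=I P2=S P3=I  mem[L1]=10
2. P1: store L4 := 97  bus=[BusRdX]  L4: P0=I P1=M P2=I P3=I  mem[L4]=40
3. P1: store L6 := 32  bus=[BusRdX]  L6: P0=I P1=M P2=I P3=I  mem[L6]=20
4. P0: load  L2  bus=[BusRd]  L2: P0=S P1=I P2=I P3=I  mem[L2]=0
5. P2: load  L5  bus=[BusRd]  L5: P0=I P1=I P2=S P3=I  mem[L5]=50
6. P0: store L6 := 84  bus=[BusRdX,Flush]  L6: P0=M P1=I P2=I P3=I  mem[L6]=32

bus = BusRdX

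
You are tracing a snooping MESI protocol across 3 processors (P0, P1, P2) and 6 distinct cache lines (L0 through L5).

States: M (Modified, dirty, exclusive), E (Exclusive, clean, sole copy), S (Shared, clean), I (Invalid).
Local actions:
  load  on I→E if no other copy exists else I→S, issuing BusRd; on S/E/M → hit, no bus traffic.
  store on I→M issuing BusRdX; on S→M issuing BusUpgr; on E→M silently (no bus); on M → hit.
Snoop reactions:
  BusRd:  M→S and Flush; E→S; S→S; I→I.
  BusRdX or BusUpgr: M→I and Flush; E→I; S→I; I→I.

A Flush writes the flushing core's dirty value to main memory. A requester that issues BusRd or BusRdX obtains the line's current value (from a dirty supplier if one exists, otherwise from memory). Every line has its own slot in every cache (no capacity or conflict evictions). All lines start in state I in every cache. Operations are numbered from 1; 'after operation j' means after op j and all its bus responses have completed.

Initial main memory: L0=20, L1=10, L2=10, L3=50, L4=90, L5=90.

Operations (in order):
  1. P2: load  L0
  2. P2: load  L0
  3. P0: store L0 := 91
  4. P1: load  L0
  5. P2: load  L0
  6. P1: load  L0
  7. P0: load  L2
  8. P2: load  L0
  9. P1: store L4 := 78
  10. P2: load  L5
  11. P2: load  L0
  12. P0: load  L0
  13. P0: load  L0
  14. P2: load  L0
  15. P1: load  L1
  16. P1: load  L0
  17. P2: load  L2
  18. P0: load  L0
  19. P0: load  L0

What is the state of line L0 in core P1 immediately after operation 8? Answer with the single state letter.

state = S

1. P2: load  L0  bus=[BusRd]  L0: P0=I P1=I P2=E  mem[L0]=20
2. P2: load  L0  bus=[-]  L0: P0=I P1=I P2=E  mem[L0]=20
3. P0: store L0 := 91  bus=[BusRdX]  L0: P0=M P1=I P2=I  mem[L0]=20
4. P1: load  L0  bus=[BusRd,Flush]  L0: P0=S P1=S P2=I  mem[L0]=91
5. P2: load  L0  bus=[BusRd]  L0: P0=S P1=S P2=S  mem[L0]=91
6. P1: load  L0  bus=[-]  L0: P0=S P1=S P2=S  mem[L0]=91
7. P0: load  L2  bus=[BusRd]  L2: P0=E P1=I P2=I  mem[L2]=10
8. P2: load  L0  bus=[-]  L0: P0=S P1=S P2=S  mem[L0]=91
9. P1: store L4 := 78  bus=[BusRdX]  L4: P0=I P1=M P2=I  mem[L4]=90
10. P2: load  L5  bus=[BusRd]  L5: P0=I P1=I P2=E  mem[L5]=90
11. P2: load  L0  bus=[-]  L0: P0=S P1=S P2=S  mem[L0]=91
12. P0: load  L0  bus=[-]  L0: P0=S P1=S P2=S  mem[L0]=91
13. P0: load  L0  bus=[-]  L0: P0=S P1=S P2=S  mem[L0]=91
14. P2: load  L0  bus=[-]  L0: P0=S P1=S P2=S  mem[L0]=91
15. P1: load  L1  bus=[BusRd]  L1: P0=I P1=E P2=I  mem[L1]=10
16. P1: load  L0  bus=[-]  L0: P0=S P1=S P2=S  mem[L0]=91
17. P2: load  L2  bus=[BusRd]  L2: P0=S P1=I P2=S  mem[L2]=10
18. P0: load  L0  bus=[-]  L0: P0=S P1=S P2=S  mem[L0]=91
19. P0: load  L0  bus=[-]  L0: P0=S P1=S P2=S  mem[L0]=91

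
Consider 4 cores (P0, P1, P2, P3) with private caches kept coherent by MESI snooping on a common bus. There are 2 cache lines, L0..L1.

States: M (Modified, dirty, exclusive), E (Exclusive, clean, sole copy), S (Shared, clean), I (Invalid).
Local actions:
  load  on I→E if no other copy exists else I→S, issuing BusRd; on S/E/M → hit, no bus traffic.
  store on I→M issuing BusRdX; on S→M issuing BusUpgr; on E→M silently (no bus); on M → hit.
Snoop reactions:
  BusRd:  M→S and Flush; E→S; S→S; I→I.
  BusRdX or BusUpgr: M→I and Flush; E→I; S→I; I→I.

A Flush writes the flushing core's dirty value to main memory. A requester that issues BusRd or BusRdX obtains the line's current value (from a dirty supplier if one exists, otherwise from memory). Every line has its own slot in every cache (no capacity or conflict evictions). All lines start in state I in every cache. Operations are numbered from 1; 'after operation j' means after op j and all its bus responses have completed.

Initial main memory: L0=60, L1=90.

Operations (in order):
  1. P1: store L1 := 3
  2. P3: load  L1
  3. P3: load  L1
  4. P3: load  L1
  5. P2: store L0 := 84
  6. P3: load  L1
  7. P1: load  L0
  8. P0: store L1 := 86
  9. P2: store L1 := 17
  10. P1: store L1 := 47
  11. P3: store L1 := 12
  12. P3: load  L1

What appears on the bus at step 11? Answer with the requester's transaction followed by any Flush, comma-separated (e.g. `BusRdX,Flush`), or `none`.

bus = BusRdX,Flush

1. P1: store L1 := 3  bus=[BusRdX]  L1: P0=I P1=M P2=I P3=I  mem[L1]=90
2. P3: load  L1  bus=[BusRd,Flush]  L1: P0=I P1=S P2=I P3=S  mem[L1]=3
3. P3: load  L1  bus=[-]  L1: P0=I P1=S P2=I P3=S  mem[L1]=3
4. P3: load  L1  bus=[-]  L1: P0=I P1=S P2=I P3=S  mem[L1]=3
5. P2: store L0 := 84  bus=[BusRdX]  L0: P0=I P1=I P2=M P3=I  mem[L0]=60
6. P3: load  L1  bus=[-]  L1: P0=I P1=S P2=I P3=S  mem[L1]=3
7. P1: load  L0  bus=[BusRd,Flush]  L0: P0=I P1=S P2=S P3=I  mem[L0]=84
8. P0: store L1 := 86  bus=[BusRdX]  L1: P0=M P1=I P2=I P3=I  mem[L1]=3
9. P2: store L1 := 17  bus=[BusRdX,Flush]  L1: P0=I P1=I P2=M P3=I  mem[L1]=86
10. P1: store L1 := 47  bus=[BusRdX,Flush]  L1: P0=I P1=M P2=I P3=I  mem[L1]=17
11. P3: store L1 := 12  bus=[BusRdX,Flush]  L1: P0=I P1=I P2=I P3=M  mem[L1]=47
12. P3: load  L1  bus=[-]  L1: P0=I P1=I P2=I P3=M  mem[L1]=47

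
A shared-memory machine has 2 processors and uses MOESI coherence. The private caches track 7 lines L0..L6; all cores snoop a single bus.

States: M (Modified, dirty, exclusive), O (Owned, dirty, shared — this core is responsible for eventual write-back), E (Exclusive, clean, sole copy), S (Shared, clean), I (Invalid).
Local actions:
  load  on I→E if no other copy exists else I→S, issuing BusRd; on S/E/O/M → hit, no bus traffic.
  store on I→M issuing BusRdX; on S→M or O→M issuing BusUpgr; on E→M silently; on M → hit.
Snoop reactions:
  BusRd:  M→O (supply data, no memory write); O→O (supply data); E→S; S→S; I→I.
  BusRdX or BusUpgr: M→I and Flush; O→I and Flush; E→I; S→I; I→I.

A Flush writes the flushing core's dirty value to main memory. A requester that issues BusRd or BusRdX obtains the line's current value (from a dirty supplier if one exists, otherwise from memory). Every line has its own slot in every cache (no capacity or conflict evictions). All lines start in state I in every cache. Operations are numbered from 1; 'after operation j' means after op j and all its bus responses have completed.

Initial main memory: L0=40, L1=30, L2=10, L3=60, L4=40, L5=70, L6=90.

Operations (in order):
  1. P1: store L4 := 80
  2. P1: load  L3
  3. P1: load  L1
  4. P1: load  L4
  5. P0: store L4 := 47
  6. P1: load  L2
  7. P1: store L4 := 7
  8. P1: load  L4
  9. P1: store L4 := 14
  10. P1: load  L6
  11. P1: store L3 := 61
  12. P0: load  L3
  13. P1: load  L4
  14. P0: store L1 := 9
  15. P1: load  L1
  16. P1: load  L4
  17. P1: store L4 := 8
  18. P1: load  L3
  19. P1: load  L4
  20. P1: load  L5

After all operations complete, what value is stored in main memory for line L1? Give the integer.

[1] P1: store L4 := 80 | P0:I, P1:M(80) | bus: BusRdX
[2] P1: load  L3 | P0:I, P1:E(60) | bus: BusRd
[3] P1: load  L1 | P0:I, P1:E(30) | bus: BusRd
[4] P1: load  L4 | P0:I, P1:M(80) | bus: none
[5] P0: store L4 := 47 | P0:M(47), P1:I | bus: BusRdX,Flush
[6] P1: load  L2 | P0:I, P1:E(10) | bus: BusRd
[7] P1: store L4 := 7 | P0:I, P1:M(7) | bus: BusRdX,Flush
[8] P1: load  L4 | P0:I, P1:M(7) | bus: none
[9] P1: store L4 := 14 | P0:I, P1:M(14) | bus: none
[10] P1: load  L6 | P0:I, P1:E(90) | bus: BusRd
[11] P1: store L3 := 61 | P0:I, P1:M(61) | bus: none
[12] P0: load  L3 | P0:S(61), P1:O(61) | bus: BusRd
[13] P1: load  L4 | P0:I, P1:M(14) | bus: none
[14] P0: store L1 := 9 | P0:M(9), P1:I | bus: BusRdX
[15] P1: load  L1 | P0:O(9), P1:S(9) | bus: BusRd
[16] P1: load  L4 | P0:I, P1:M(14) | bus: none
[17] P1: store L4 := 8 | P0:I, P1:M(8) | bus: none
[18] P1: load  L3 | P0:S(61), P1:O(61) | bus: none
[19] P1: load  L4 | P0:I, P1:M(8) | bus: none
[20] P1: load  L5 | P0:I, P1:E(70) | bus: BusRd

memory[L1] = 30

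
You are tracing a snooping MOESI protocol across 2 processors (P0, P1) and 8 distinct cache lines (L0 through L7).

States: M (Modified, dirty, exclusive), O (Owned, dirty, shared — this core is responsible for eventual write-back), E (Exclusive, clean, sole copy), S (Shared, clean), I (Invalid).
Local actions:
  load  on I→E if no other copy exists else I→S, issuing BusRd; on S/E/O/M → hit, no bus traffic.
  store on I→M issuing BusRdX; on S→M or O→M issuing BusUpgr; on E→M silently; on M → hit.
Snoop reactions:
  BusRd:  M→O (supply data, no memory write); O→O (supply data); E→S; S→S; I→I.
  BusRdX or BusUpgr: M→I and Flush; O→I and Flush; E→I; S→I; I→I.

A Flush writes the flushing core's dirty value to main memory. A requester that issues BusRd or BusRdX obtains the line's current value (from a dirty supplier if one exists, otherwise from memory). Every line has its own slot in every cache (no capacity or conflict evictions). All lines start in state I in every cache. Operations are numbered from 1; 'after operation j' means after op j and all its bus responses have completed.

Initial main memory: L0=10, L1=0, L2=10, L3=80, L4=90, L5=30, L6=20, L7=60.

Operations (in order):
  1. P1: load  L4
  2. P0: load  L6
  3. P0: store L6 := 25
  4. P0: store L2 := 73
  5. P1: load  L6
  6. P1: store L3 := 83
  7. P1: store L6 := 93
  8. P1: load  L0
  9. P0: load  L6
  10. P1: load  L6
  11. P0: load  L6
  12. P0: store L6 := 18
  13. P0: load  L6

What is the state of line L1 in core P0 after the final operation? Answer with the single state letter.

state = I

[1] P1: load  L4 | P0:I, P1:E(90) | bus: BusRd
[2] P0: load  L6 | P0:E(20), P1:I | bus: BusRd
[3] P0: store L6 := 25 | P0:M(25), P1:I | bus: none
[4] P0: store L2 := 73 | P0:M(73), P1:I | bus: BusRdX
[5] P1: load  L6 | P0:O(25), P1:S(25) | bus: BusRd
[6] P1: store L3 := 83 | P0:I, P1:M(83) | bus: BusRdX
[7] P1: store L6 := 93 | P0:I, P1:M(93) | bus: BusUpgr,Flush
[8] P1: load  L0 | P0:I, P1:E(10) | bus: BusRd
[9] P0: load  L6 | P0:S(93), P1:O(93) | bus: BusRd
[10] P1: load  L6 | P0:S(93), P1:O(93) | bus: none
[11] P0: load  L6 | P0:S(93), P1:O(93) | bus: none
[12] P0: store L6 := 18 | P0:M(18), P1:I | bus: BusUpgr,Flush
[13] P0: load  L6 | P0:M(18), P1:I | bus: none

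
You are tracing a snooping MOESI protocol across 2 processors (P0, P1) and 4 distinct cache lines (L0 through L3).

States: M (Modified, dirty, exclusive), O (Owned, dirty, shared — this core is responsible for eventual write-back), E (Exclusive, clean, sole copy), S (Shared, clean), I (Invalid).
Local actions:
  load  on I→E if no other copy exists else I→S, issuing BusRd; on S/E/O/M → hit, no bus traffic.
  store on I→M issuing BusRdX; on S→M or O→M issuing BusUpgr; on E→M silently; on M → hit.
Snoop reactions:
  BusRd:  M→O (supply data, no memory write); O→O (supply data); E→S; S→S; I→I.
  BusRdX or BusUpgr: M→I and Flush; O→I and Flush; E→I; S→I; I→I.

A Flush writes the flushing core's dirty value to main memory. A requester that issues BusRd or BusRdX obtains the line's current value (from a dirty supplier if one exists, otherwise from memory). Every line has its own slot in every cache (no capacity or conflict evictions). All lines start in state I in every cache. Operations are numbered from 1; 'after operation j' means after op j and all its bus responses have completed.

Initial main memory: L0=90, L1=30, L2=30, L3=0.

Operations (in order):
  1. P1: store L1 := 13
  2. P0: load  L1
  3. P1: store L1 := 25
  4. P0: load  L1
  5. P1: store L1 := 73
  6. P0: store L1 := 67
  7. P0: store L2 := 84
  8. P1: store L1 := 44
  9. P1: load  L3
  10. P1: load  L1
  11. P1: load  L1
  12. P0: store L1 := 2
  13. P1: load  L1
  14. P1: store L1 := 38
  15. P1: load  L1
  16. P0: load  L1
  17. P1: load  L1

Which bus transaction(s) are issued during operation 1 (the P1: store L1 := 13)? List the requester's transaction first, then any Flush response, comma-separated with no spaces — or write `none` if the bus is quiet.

bus = BusRdX

step 1: P1: store L1 := 13  ⟶  IM  (L1)  txn=BusRdX  M[L1]=30
step 2: P0: load  L1  ⟶  SO  (L1)  txn=BusRd  M[L1]=30
step 3: P1: store L1 := 25  ⟶  IM  (L1)  txn=BusUpgr  M[L1]=30
step 4: P0: load  L1  ⟶  SO  (L1)  txn=BusRd  M[L1]=30
step 5: P1: store L1 := 73  ⟶  IM  (L1)  txn=BusUpgr  M[L1]=30
step 6: P0: store L1 := 67  ⟶  MI  (L1)  txn=BusRdX+Flush  M[L1]=73
step 7: P0: store L2 := 84  ⟶  MI  (L2)  txn=BusRdX  M[L2]=30
step 8: P1: store L1 := 44  ⟶  IM  (L1)  txn=BusRdX+Flush  M[L1]=67
step 9: P1: load  L3  ⟶  IE  (L3)  txn=BusRd  M[L3]=0
step 10: P1: load  L1  ⟶  IM  (L1)  txn=∅  M[L1]=67
step 11: P1: load  L1  ⟶  IM  (L1)  txn=∅  M[L1]=67
step 12: P0: store L1 := 2  ⟶  MI  (L1)  txn=BusRdX+Flush  M[L1]=44
step 13: P1: load  L1  ⟶  OS  (L1)  txn=BusRd  M[L1]=44
step 14: P1: store L1 := 38  ⟶  IM  (L1)  txn=BusUpgr+Flush  M[L1]=2
step 15: P1: load  L1  ⟶  IM  (L1)  txn=∅  M[L1]=2
step 16: P0: load  L1  ⟶  SO  (L1)  txn=BusRd  M[L1]=2
step 17: P1: load  L1  ⟶  SO  (L1)  txn=∅  M[L1]=2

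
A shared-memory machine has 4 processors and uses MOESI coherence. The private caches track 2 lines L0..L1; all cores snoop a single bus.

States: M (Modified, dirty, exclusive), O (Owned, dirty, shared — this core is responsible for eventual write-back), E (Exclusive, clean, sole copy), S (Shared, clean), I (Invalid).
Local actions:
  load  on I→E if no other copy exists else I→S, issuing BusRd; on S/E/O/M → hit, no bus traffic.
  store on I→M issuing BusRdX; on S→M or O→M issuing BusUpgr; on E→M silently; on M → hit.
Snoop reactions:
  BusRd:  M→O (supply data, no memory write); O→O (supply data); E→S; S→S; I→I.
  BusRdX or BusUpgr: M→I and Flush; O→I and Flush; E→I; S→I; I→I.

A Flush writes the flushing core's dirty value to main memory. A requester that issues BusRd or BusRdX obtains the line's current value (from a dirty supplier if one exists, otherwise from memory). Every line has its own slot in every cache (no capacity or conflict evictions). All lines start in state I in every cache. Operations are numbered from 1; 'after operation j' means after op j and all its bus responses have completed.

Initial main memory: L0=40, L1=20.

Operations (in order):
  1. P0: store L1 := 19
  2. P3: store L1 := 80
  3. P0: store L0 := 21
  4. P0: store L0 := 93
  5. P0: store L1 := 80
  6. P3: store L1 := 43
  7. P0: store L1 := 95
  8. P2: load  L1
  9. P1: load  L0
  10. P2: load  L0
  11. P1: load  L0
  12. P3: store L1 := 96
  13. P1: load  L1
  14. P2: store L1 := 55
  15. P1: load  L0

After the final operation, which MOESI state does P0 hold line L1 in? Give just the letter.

[1] P0: store L1 := 19 | P0:M(19), P1:I, P2:I, P3:I | bus: BusRdX
[2] P3: store L1 := 80 | P0:I, P1:I, P2:I, P3:M(80) | bus: BusRdX,Flush
[3] P0: store L0 := 21 | P0:M(21), P1:I, P2:I, P3:I | bus: BusRdX
[4] P0: store L0 := 93 | P0:M(93), P1:I, P2:I, P3:I | bus: none
[5] P0: store L1 := 80 | P0:M(80), P1:I, P2:I, P3:I | bus: BusRdX,Flush
[6] P3: store L1 := 43 | P0:I, P1:I, P2:I, P3:M(43) | bus: BusRdX,Flush
[7] P0: store L1 := 95 | P0:M(95), P1:I, P2:I, P3:I | bus: BusRdX,Flush
[8] P2: load  L1 | P0:O(95), P1:I, P2:S(95), P3:I | bus: BusRd
[9] P1: load  L0 | P0:O(93), P1:S(93), P2:I, P3:I | bus: BusRd
[10] P2: load  L0 | P0:O(93), P1:S(93), P2:S(93), P3:I | bus: BusRd
[11] P1: load  L0 | P0:O(93), P1:S(93), P2:S(93), P3:I | bus: none
[12] P3: store L1 := 96 | P0:I, P1:I, P2:I, P3:M(96) | bus: BusRdX,Flush
[13] P1: load  L1 | P0:I, P1:S(96), P2:I, P3:O(96) | bus: BusRd
[14] P2: store L1 := 55 | P0:I, P1:I, P2:M(55), P3:I | bus: BusRdX,Flush
[15] P1: load  L0 | P0:O(93), P1:S(93), P2:S(93), P3:I | bus: none

state = I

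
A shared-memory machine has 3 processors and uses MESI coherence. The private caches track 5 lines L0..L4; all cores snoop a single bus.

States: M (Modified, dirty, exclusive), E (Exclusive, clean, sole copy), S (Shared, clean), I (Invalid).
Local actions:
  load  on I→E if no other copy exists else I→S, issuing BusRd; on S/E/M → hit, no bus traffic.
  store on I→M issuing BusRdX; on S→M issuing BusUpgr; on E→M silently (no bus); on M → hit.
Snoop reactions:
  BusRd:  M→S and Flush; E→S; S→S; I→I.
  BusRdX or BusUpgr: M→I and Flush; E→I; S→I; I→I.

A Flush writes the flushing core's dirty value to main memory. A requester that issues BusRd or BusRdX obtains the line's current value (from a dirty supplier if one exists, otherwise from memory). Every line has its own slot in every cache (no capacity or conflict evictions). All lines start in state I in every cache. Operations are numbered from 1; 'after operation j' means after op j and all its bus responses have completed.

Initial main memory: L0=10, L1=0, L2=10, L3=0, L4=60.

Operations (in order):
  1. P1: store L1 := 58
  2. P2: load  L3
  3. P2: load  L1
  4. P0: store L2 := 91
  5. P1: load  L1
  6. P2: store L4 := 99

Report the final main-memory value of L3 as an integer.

memory[L3] = 0

1. P1: store L1 := 58  bus=[BusRdX]  L1: P0=I P1=M P2=I  mem[L1]=0
2. P2: load  L3  bus=[BusRd]  L3: P0=I P1=I P2=E  mem[L3]=0
3. P2: load  L1  bus=[BusRd,Flush]  L1: P0=I P1=S P2=S  mem[L1]=58
4. P0: store L2 := 91  bus=[BusRdX]  L2: P0=M P1=I P2=I  mem[L2]=10
5. P1: load  L1  bus=[-]  L1: P0=I P1=S P2=S  mem[L1]=58
6. P2: store L4 := 99  bus=[BusRdX]  L4: P0=I P1=I P2=M  mem[L4]=60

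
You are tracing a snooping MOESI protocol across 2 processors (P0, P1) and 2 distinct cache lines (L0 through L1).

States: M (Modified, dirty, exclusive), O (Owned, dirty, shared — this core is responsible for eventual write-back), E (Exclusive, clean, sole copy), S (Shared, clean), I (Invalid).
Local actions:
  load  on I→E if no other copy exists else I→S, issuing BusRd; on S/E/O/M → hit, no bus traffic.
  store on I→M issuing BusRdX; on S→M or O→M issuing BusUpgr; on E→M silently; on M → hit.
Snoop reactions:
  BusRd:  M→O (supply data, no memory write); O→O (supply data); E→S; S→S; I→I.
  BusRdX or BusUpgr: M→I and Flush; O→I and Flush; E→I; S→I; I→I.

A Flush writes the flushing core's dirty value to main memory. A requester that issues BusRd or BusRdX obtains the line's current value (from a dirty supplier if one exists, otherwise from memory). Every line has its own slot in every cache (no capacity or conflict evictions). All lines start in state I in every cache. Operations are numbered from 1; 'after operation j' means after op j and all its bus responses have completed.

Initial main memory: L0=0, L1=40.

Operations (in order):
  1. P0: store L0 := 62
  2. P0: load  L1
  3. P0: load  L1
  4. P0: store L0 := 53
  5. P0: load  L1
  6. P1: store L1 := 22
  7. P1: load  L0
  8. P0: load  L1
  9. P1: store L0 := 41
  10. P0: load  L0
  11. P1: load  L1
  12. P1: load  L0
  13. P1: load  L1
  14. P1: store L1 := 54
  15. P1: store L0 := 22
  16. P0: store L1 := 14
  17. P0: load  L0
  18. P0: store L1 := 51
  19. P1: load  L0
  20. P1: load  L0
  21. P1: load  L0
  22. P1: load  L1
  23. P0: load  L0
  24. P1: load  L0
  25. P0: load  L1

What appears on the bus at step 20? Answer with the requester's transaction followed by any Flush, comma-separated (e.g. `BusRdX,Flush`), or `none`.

1. P0: store L0 := 62  bus=[BusRdX]  L0: P0=M P1=I  mem[L0]=0
2. P0: load  L1  bus=[BusRd]  L1: P0=E P1=I  mem[L1]=40
3. P0: load  L1  bus=[-]  L1: P0=E P1=I  mem[L1]=40
4. P0: store L0 := 53  bus=[-]  L0: P0=M P1=I  mem[L0]=0
5. P0: load  L1  bus=[-]  L1: P0=E P1=I  mem[L1]=40
6. P1: store L1 := 22  bus=[BusRdX]  L1: P0=I P1=M  mem[L1]=40
7. P1: load  L0  bus=[BusRd]  L0: P0=O P1=S  mem[L0]=0
8. P0: load  L1  bus=[BusRd]  L1: P0=S P1=O  mem[L1]=40
9. P1: store L0 := 41  bus=[BusUpgr,Flush]  L0: P0=I P1=M  mem[L0]=53
10. P0: load  L0  bus=[BusRd]  L0: P0=S P1=O  mem[L0]=53
11. P1: load  L1  bus=[-]  L1: P0=S P1=O  mem[L1]=40
12. P1: load  L0  bus=[-]  L0: P0=S P1=O  mem[L0]=53
13. P1: load  L1  bus=[-]  L1: P0=S P1=O  mem[L1]=40
14. P1: store L1 := 54  bus=[BusUpgr]  L1: P0=I P1=M  mem[L1]=40
15. P1: store L0 := 22  bus=[BusUpgr]  L0: P0=I P1=M  mem[L0]=53
16. P0: store L1 := 14  bus=[BusRdX,Flush]  L1: P0=M P1=I  mem[L1]=54
17. P0: load  L0  bus=[BusRd]  L0: P0=S P1=O  mem[L0]=53
18. P0: store L1 := 51  bus=[-]  L1: P0=M P1=I  mem[L1]=54
19. P1: load  L0  bus=[-]  L0: P0=S P1=O  mem[L0]=53
20. P1: load  L0  bus=[-]  L0: P0=S P1=O  mem[L0]=53
21. P1: load  L0  bus=[-]  L0: P0=S P1=O  mem[L0]=53
22. P1: load  L1  bus=[BusRd]  L1: P0=O P1=S  mem[L1]=54
23. P0: load  L0  bus=[-]  L0: P0=S P1=O  mem[L0]=53
24. P1: load  L0  bus=[-]  L0: P0=S P1=O  mem[L0]=53
25. P0: load  L1  bus=[-]  L1: P0=O P1=S  mem[L1]=54

bus = none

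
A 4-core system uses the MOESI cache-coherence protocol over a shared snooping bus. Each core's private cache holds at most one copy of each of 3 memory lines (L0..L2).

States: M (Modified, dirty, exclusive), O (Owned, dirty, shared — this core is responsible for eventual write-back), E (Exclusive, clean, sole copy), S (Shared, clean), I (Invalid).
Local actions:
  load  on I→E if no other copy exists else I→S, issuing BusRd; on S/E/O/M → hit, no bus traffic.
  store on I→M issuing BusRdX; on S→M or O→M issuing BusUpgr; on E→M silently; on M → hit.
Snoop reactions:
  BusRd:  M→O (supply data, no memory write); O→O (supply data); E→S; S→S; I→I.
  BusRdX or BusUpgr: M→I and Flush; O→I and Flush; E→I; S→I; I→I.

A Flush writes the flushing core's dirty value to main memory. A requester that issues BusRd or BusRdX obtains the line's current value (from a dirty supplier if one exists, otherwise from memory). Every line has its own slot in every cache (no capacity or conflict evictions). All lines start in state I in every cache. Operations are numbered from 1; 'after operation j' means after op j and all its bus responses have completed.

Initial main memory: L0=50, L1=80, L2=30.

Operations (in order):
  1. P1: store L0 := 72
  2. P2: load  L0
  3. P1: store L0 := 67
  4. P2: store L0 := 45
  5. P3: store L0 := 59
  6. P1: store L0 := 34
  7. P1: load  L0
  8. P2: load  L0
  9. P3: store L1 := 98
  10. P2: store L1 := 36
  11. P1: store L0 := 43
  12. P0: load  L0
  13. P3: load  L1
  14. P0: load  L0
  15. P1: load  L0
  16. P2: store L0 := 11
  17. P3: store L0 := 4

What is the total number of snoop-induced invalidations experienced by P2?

invalidations = 4

[1] P1: store L0 := 72 | P0:I, P1:M(72), P2:I, P3:I | bus: BusRdX
[2] P2: load  L0 | P0:I, P1:O(72), P2:S(72), P3:I | bus: BusRd
[3] P1: store L0 := 67 | P0:I, P1:M(67), P2:I, P3:I | bus: BusUpgr
[4] P2: store L0 := 45 | P0:I, P1:I, P2:M(45), P3:I | bus: BusRdX,Flush
[5] P3: store L0 := 59 | P0:I, P1:I, P2:I, P3:M(59) | bus: BusRdX,Flush
[6] P1: store L0 := 34 | P0:I, P1:M(34), P2:I, P3:I | bus: BusRdX,Flush
[7] P1: load  L0 | P0:I, P1:M(34), P2:I, P3:I | bus: none
[8] P2: load  L0 | P0:I, P1:O(34), P2:S(34), P3:I | bus: BusRd
[9] P3: store L1 := 98 | P0:I, P1:I, P2:I, P3:M(98) | bus: BusRdX
[10] P2: store L1 := 36 | P0:I, P1:I, P2:M(36), P3:I | bus: BusRdX,Flush
[11] P1: store L0 := 43 | P0:I, P1:M(43), P2:I, P3:I | bus: BusUpgr
[12] P0: load  L0 | P0:S(43), P1:O(43), P2:I, P3:I | bus: BusRd
[13] P3: load  L1 | P0:I, P1:I, P2:O(36), P3:S(36) | bus: BusRd
[14] P0: load  L0 | P0:S(43), P1:O(43), P2:I, P3:I | bus: none
[15] P1: load  L0 | P0:S(43), P1:O(43), P2:I, P3:I | bus: none
[16] P2: store L0 := 11 | P0:I, P1:I, P2:M(11), P3:I | bus: BusRdX,Flush
[17] P3: store L0 := 4 | P0:I, P1:I, P2:I, P3:M(4) | bus: BusRdX,Flush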